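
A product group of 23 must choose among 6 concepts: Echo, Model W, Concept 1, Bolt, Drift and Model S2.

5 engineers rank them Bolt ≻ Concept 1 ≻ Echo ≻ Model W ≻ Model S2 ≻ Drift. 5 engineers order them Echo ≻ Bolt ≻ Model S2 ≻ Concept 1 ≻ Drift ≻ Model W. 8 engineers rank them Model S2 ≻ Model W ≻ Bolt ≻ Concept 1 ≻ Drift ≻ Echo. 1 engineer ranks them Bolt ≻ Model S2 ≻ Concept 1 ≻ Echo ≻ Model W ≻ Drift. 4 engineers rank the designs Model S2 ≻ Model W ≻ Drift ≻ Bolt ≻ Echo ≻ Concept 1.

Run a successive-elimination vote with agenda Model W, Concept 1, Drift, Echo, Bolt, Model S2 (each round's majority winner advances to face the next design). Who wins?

Model S2

Round 1: Model W vs Concept 1 — 12–11, Model W advances.
Round 2: Model W vs Drift — 18–5, Model W advances.
Round 3: Model W vs Echo — 12–11, Model W advances.
Round 4: Model W vs Bolt — 12–11, Model W advances.
Round 5: Model W vs Model S2 — 5–18, Model S2 advances.
The agenda winner is Model S2.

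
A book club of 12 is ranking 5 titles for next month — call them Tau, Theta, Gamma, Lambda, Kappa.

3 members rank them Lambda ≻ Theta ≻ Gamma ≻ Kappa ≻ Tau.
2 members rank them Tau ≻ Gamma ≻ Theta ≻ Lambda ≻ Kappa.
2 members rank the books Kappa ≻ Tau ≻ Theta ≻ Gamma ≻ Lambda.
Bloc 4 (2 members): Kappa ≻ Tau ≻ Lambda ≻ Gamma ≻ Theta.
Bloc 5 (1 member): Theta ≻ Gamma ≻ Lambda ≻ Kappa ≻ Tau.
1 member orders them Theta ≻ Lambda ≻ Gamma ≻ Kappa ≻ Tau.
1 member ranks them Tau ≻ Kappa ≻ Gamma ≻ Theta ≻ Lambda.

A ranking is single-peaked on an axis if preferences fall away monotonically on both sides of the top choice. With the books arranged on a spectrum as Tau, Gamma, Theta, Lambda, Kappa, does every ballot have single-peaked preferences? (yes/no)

no

Axis positions: Tau=1, Gamma=2, Theta=3, Lambda=4, Kappa=5.
Bloc 1 (peak Lambda at position 4): ranking walks positions 4-3-2-5-1, expanding outward from the peak — single-peaked.
Bloc 2 (peak Tau at position 1): ranking walks positions 1-2-3-4-5, expanding outward from the peak — single-peaked.
Bloc 3: ranking walks positions 5-1-3-2-4; Tau is ranked above Lambda even though Lambda lies between Tau and the peak Kappa on the axis — preferences dip and rise again. Not single-peaked.
Bloc 4: ranking walks positions 5-1-4-2-3; Tau is ranked above Lambda even though Lambda lies between Tau and the peak Kappa on the axis — preferences dip and rise again. Not single-peaked.
Bloc 5 (peak Theta at position 3): ranking walks positions 3-2-4-5-1, expanding outward from the peak — single-peaked.
Bloc 6 (peak Theta at position 3): ranking walks positions 3-4-2-5-1, expanding outward from the peak — single-peaked.
Bloc 7: ranking walks positions 1-5-2-3-4; Kappa is ranked above Gamma even though Gamma lies between Kappa and the peak Tau on the axis — preferences dip and rise again. Not single-peaked.
Bloc 3 violates single-peakedness, so the profile is not single-peaked on this axis.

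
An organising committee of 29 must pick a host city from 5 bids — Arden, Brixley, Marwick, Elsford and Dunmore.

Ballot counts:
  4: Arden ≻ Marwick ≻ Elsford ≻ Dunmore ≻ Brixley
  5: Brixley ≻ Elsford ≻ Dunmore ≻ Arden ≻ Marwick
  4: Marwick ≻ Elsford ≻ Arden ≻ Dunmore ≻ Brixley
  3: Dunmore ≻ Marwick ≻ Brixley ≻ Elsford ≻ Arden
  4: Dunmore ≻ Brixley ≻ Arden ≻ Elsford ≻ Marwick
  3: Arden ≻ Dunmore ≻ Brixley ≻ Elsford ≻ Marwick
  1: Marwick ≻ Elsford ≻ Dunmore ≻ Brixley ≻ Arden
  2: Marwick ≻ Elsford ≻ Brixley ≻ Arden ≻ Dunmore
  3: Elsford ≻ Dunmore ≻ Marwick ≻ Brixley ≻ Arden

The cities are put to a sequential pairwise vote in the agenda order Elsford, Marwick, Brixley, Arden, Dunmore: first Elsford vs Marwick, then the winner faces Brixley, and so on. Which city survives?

Round 1: Elsford vs Marwick — 15–14, Elsford advances.
Round 2: Elsford vs Brixley — 14–15, Brixley advances.
Round 3: Brixley vs Arden — 18–11, Brixley advances.
Round 4: Brixley vs Dunmore — 7–22, Dunmore advances.
Dunmore survives the agenda.

Dunmore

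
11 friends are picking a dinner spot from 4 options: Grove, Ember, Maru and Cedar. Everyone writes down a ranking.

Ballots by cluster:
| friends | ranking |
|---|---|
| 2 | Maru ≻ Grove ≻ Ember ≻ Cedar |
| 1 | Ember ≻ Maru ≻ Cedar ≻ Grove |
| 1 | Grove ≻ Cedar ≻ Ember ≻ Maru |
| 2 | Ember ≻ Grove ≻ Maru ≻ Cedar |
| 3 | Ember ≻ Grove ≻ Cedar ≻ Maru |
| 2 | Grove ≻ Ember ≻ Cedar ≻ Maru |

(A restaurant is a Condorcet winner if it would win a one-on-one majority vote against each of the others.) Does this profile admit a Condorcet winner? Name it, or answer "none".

Head-to-head results (11 friends):
Grove–Ember: Ember 6–5.
Grove vs Maru: Grove wins 8–3.
Grove vs Cedar: Grove wins 10–1.
Ember vs Maru: Ember wins 9–2.
Ember vs Cedar: Ember wins 10–1.
Maru–Cedar: Cedar 6–5.
Ember wins every pairwise contest, so Ember is the Condorcet winner.

Ember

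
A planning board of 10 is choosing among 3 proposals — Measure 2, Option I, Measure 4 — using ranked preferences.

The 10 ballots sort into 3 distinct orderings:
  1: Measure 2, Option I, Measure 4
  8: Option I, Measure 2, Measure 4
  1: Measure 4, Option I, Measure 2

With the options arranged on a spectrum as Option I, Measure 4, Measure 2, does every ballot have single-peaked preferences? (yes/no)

no

Axis positions: Option I=1, Measure 4=2, Measure 2=3.
Type 1: ranking walks positions 3-1-2; Option I is ranked above Measure 4 even though Measure 4 lies between Option I and the peak Measure 2 on the axis — preferences dip and rise again. Not single-peaked.
Type 2: ranking walks positions 1-3-2; Measure 2 is ranked above Measure 4 even though Measure 4 lies between Measure 2 and the peak Option I on the axis — preferences dip and rise again. Not single-peaked.
Type 3 (peak Measure 4 at position 2): ranking walks positions 2-1-3, expanding outward from the peak — single-peaked.
Type 1 violates single-peakedness, so the profile is not single-peaked on this axis.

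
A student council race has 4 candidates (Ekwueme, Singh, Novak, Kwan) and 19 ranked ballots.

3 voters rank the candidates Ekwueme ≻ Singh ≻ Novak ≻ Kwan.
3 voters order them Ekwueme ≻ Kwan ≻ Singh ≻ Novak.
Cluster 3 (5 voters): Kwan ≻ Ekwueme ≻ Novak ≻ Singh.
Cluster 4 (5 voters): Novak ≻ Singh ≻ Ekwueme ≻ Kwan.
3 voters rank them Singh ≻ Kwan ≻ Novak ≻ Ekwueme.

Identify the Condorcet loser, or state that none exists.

none

Head-to-head results (19 voters):
Ekwueme vs Singh: Ekwueme wins 11–8.
Ekwueme–Novak: Ekwueme 11–8.
Ekwueme–Kwan: Ekwueme 11–8.
Singh–Novak: Novak 10–9.
Singh vs Kwan: Singh, 11–8.
Novak vs Kwan: 8 to 11, Kwan.
Every candidate wins at least one matchup (Ekwueme beats Singh; Singh beats Kwan; Novak beats Singh; Kwan beats Novak), so there is no Condorcet loser.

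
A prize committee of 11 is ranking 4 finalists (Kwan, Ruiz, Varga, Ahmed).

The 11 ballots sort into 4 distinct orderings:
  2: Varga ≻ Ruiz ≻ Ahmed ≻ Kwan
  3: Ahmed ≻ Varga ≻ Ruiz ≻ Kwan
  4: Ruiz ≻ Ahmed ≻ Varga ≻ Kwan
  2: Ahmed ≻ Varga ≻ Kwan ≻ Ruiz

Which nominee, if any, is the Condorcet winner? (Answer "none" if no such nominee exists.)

Pairwise majorities:
Kwan vs Ruiz: 2 to 9, Ruiz.
Kwan vs Varga: Varga, 11–0.
Kwan vs Ahmed: Kwan preferred on 0 ballots; Ahmed wins 11–0.
Ruiz vs Varga: Varga, 7–4.
Ruiz vs Ahmed: 2+4 = 6 for Ruiz, 5 for Ahmed — Ruiz by 6–5.
Varga vs Ahmed: 2 to 9, Ahmed.
No nominee is unbeaten: Kwan loses to Ruiz; Ruiz loses to Varga; Varga loses to Ahmed; Ahmed loses to Ruiz. In particular Ruiz > Ahmed > Varga > Ruiz is a majority cycle — no Condorcet winner exists.

none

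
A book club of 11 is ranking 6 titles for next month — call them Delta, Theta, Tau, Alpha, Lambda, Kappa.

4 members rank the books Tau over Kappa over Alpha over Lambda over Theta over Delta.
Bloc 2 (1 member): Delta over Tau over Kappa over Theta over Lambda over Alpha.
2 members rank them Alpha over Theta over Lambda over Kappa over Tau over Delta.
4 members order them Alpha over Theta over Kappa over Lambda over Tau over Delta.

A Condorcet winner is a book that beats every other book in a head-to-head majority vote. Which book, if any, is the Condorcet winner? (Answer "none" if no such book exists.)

Alpha

Pairwise majorities:
Delta vs Theta: Delta preferred on 1 ballot; Theta wins 10–1.
Delta vs Tau: Delta is ranked higher on 1 ballot, Tau on 10. Tau wins 10–1.
Delta vs Alpha: 1 for Delta, 10 for Alpha — Alpha by 10–1.
Delta vs Lambda: Delta is ranked higher on 1 ballot, Lambda on 10. Lambda wins 10–1.
Delta vs Kappa: Delta preferred on 1 ballot; Kappa wins 10–1.
Theta vs Tau: Theta is ranked higher on 2+4 = 6 ballots, Tau on 5. Theta wins 6–5.
Theta vs Alpha: Theta preferred on 1 ballot; Alpha wins 10–1.
Theta vs Lambda: Theta preferred on 1+2+4 = 7 ballots; Theta wins 7–4.
Theta vs Kappa: 6 to 5, Theta.
Tau vs Alpha: 4+1 = 5 for Tau, 6 for Alpha — Alpha by 6–5.
Tau vs Lambda: Tau preferred on 4+1 = 5 ballots; Lambda wins 6–5.
Tau vs Kappa: 4+1 = 5 for Tau, 6 for Kappa — Kappa by 6–5.
Alpha vs Lambda: 10 to 1, Alpha.
Alpha vs Kappa: Alpha preferred on 2+4 = 6 ballots; Alpha wins 6–5.
Lambda vs Kappa: Lambda preferred on 2 ballots; Kappa wins 9–2.
Alpha wins every pairwise contest, so Alpha is the Condorcet winner.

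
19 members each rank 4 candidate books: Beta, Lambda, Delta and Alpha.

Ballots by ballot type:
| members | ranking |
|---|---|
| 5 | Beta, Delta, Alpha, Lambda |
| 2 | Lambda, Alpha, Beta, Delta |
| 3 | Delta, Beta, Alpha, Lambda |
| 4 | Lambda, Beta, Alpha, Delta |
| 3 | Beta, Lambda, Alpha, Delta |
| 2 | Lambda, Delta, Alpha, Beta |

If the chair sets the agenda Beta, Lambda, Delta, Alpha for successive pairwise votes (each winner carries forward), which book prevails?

Round 1: Beta vs Lambda — 11–8, Beta advances.
Round 2: Beta vs Delta — 14–5, Beta advances.
Round 3: Beta vs Alpha — 15–4, Beta advances.
Beta survives the agenda.

Beta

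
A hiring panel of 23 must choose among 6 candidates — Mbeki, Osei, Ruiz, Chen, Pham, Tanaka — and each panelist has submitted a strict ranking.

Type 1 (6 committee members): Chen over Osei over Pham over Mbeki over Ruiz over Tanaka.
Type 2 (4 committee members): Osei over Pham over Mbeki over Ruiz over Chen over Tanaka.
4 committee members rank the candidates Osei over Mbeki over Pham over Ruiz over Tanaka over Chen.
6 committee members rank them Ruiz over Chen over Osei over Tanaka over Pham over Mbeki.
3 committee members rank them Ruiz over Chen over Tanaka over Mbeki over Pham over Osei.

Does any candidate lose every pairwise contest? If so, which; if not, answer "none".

Tanaka

Head-to-head results (23 committee members):
Mbeki vs Osei: 3 to 20, Osei.
Mbeki vs Ruiz: Mbeki wins 14–9.
Mbeki vs Chen: 4+4 = 8 for Mbeki, 15 for Chen — Chen by 15–8.
Mbeki vs Pham: 7 to 16, Pham.
Mbeki vs Tanaka: Mbeki, 14–9.
Osei vs Ruiz: Osei, 14–9.
Osei vs Chen: 8 to 15, Chen.
Osei vs Pham: Osei, 20–3.
Osei vs Tanaka: Osei wins 20–3.
Ruiz vs Chen: Ruiz wins 17–6.
Ruiz vs Pham: Pham wins 14–9.
Ruiz vs Tanaka: 23 to 0, Ruiz.
Chen vs Pham: 6+6+3 = 15 for Chen, 8 for Pham — Chen by 15–8.
Chen vs Tanaka: Chen, 19–4.
Pham vs Tanaka: Pham is ranked higher on 6+4+4 = 14 ballots, Tanaka on 9. Pham wins 14–9.
Tanaka loses to every other candidate — it is the Condorcet loser.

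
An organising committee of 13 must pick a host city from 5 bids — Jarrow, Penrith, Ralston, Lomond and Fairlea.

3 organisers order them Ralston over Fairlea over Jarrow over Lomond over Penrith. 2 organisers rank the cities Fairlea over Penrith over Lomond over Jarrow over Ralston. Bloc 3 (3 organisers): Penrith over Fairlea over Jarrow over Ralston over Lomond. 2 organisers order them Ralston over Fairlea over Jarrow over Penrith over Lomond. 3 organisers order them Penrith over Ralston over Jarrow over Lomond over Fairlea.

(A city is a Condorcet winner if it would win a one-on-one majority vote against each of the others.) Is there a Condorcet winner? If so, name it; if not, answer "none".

none

Pairwise majorities:
Jarrow vs Penrith: Penrith, 8–5.
Jarrow–Ralston: Ralston 8–5.
Jarrow vs Lomond: Jarrow preferred on 3+3+2+3 = 11 ballots; Jarrow wins 11–2.
Jarrow vs Fairlea: 3 to 10, Fairlea.
Penrith vs Ralston: Penrith is ranked higher on 2+3+3 = 8 ballots, Ralston on 5. Penrith wins 8–5.
Penrith–Lomond: Penrith 10–3.
Penrith vs Fairlea: Fairlea wins 7–6.
Ralston vs Lomond: Ralston preferred on 3+3+2+3 = 11 ballots; Ralston wins 11–2.
Ralston vs Fairlea: Ralston wins 8–5.
Lomond vs Fairlea: Lomond preferred on 3 ballots; Fairlea wins 10–3.
Every city loses at least once (Jarrow loses to Penrith; Penrith loses to Fairlea; Ralston loses to Penrith; Lomond loses to Jarrow; Fairlea loses to Ralston). The majority relation contains the cycle Penrith > Ralston > Fairlea > Penrith, so there is no Condorcet winner.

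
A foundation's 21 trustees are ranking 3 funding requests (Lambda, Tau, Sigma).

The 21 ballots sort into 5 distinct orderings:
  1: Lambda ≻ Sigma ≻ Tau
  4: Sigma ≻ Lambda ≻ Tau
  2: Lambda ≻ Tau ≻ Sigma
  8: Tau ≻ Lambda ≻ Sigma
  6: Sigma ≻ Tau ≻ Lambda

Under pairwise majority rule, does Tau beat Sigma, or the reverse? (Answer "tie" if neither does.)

Ballots ranking Tau above Sigma: 2 + 8 = 10.
Ballots ranking Sigma above Tau: 21 − 10 = 11.
Sigma wins the head-to-head 11–10.

Sigma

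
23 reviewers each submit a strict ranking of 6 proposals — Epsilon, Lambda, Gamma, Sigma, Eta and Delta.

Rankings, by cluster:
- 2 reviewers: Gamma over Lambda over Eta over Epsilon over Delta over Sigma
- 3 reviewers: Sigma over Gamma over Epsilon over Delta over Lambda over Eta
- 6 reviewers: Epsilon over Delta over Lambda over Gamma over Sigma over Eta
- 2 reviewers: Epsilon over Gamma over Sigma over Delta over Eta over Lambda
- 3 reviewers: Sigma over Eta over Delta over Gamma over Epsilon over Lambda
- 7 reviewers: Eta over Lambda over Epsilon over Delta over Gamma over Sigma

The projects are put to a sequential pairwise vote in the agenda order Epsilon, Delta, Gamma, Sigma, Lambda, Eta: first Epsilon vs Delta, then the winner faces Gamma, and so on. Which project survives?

Eta

Round 1: Epsilon vs Delta — 20–3, Epsilon advances.
Round 2: Epsilon vs Gamma — 15–8, Epsilon advances.
Round 3: Epsilon vs Sigma — 17–6, Epsilon advances.
Round 4: Epsilon vs Lambda — 14–9, Epsilon advances.
Round 5: Epsilon vs Eta — 11–12, Eta advances.
The agenda winner is Eta.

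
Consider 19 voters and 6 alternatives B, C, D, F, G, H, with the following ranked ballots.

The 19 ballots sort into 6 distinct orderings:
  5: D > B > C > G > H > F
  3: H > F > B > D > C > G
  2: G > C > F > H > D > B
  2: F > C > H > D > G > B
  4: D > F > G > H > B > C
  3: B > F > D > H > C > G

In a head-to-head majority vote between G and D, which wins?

Ballots ranking G above D: 2.
Ballots ranking D above G: 19 − 2 = 17.
D wins the head-to-head 17–2.

D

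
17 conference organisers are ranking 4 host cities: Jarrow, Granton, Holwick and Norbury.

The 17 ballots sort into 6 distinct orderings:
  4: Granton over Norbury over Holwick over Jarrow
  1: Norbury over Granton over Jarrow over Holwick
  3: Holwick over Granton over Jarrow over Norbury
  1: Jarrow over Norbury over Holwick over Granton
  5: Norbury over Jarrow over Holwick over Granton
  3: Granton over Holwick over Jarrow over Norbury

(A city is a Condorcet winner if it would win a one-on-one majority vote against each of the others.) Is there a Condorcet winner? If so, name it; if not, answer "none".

none

Check each pair by majority over 17 ballots:
Jarrow vs Granton: 6 to 11, Granton.
Jarrow vs Holwick: Jarrow is ranked higher on 1+1+5 = 7 ballots, Holwick on 10. Holwick wins 10–7.
Jarrow vs Norbury: 3+1+3 = 7 for Jarrow, 10 for Norbury — Norbury by 10–7.
Granton vs Holwick: Holwick wins 9–8.
Granton vs Norbury: 4+3+3 = 10 for Granton, 7 for Norbury — Granton by 10–7.
Holwick vs Norbury: Holwick preferred on 3+3 = 6 ballots; Norbury wins 11–6.
Every city loses at least once (Jarrow loses to Granton; Granton loses to Holwick; Holwick loses to Norbury; Norbury loses to Granton). The majority relation contains the cycle Granton > Norbury > Holwick > Granton, so there is no Condorcet winner.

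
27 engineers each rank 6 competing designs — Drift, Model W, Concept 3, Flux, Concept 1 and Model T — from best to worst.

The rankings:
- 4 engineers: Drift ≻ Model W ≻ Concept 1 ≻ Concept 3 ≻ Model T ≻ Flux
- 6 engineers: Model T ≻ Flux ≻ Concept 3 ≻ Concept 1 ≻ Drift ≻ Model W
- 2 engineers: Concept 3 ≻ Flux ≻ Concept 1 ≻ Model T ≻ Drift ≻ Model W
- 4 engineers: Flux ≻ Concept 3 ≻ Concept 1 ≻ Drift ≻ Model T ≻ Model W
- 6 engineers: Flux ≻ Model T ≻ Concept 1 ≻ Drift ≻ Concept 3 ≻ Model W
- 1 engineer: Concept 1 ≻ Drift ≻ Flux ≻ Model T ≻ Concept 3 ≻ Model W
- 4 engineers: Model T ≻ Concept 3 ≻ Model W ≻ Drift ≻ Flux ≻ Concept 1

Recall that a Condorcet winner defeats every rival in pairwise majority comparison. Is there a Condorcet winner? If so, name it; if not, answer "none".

Check each pair by majority over 27 ballots:
Drift–Model W: Drift 23–4.
Drift vs Concept 3: Concept 3, 16–11.
Drift vs Flux: Flux, 18–9.
Drift vs Concept 1: Concept 1 wins 19–8.
Drift vs Model T: Model T, 18–9.
Model W vs Concept 3: Concept 3 wins 23–4.
Model W vs Flux: Flux, 19–8.
Model W vs Concept 1: Concept 1, 19–8.
Model W–Model T: Model T 23–4.
Concept 3–Flux: Flux 17–10.
Concept 3–Concept 1: Concept 3 16–11.
Concept 3 vs Model T: Model T wins 17–10.
Flux vs Concept 1: Flux, 22–5.
Flux–Model T: Model T 14–13.
Concept 1 vs Model T: Model T, 16–11.
Only Model T has no losses; Model T is the Condorcet winner.

Model T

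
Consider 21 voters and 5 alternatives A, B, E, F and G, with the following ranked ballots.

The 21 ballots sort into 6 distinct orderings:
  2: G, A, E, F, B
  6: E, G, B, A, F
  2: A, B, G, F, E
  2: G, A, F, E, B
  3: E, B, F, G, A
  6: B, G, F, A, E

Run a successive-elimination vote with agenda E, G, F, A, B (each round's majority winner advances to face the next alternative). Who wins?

B

Round 1: E vs G — 9–12, G advances.
Round 2: G vs F — 18–3, G advances.
Round 3: G vs A — 19–2, G advances.
Round 4: G vs B — 10–11, B advances.
B survives the agenda.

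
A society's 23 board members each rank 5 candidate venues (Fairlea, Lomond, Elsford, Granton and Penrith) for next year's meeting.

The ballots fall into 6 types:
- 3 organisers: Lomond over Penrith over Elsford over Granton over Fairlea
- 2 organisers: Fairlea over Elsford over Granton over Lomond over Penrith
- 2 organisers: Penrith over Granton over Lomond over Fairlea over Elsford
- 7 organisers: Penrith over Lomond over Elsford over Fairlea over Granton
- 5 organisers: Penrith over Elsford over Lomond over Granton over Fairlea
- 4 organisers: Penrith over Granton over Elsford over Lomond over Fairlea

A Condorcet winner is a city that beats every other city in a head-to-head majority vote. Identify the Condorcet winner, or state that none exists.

Penrith

Check each pair by majority over 23 ballots:
Fairlea vs Lomond: 2 for Fairlea, 21 for Lomond — Lomond by 21–2.
Fairlea vs Elsford: 4 to 19, Elsford.
Fairlea vs Granton: 2+7 = 9 for Fairlea, 14 for Granton — Granton by 14–9.
Fairlea vs Penrith: Fairlea is ranked higher on 2 ballots, Penrith on 21. Penrith wins 21–2.
Lomond vs Elsford: Lomond is ranked higher on 3+2+7 = 12 ballots, Elsford on 11. Lomond wins 12–11.
Lomond vs Granton: Lomond preferred on 3+7+5 = 15 ballots; Lomond wins 15–8.
Lomond vs Penrith: 3+2 = 5 for Lomond, 18 for Penrith — Penrith by 18–5.
Elsford vs Granton: 3+2+7+5 = 17 for Elsford, 6 for Granton — Elsford by 17–6.
Elsford vs Penrith: Elsford preferred on 2 ballots; Penrith wins 21–2.
Granton vs Penrith: 2 for Granton, 21 for Penrith — Penrith by 21–2.
Penrith wins every pairwise contest, so Penrith is the Condorcet winner.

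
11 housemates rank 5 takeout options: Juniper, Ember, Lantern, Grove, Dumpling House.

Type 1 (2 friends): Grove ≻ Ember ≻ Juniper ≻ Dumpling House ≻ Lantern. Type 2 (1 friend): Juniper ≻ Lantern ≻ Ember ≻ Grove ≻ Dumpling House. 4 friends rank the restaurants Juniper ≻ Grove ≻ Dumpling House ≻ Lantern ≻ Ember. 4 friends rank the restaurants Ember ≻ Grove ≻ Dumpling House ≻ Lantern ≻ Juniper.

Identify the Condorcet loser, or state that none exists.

Lantern

Head-to-head results (11 friends):
Juniper vs Ember: 5 to 6, Ember.
Juniper vs Lantern: 2+1+4 = 7 for Juniper, 4 for Lantern — Juniper by 7–4.
Juniper vs Grove: Juniper preferred on 1+4 = 5 ballots; Grove wins 6–5.
Juniper vs Dumpling House: 7 to 4, Juniper.
Ember–Lantern: Ember 6–5.
Ember vs Grove: 5 to 6, Grove.
Ember vs Dumpling House: Ember, 7–4.
Lantern–Grove: Grove 10–1.
Lantern vs Dumpling House: Dumpling House, 10–1.
Grove vs Dumpling House: Grove, 11–0.
Lantern loses to every other restaurant — it is the Condorcet loser.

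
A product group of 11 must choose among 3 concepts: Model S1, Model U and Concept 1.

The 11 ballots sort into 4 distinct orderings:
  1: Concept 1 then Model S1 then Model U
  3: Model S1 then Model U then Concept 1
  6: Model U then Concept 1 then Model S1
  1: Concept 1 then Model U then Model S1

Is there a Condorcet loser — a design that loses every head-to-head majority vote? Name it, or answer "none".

Model S1

Pairwise majorities:
Model S1 vs Model U: 1+3 = 4 for Model S1, 7 for Model U — Model U by 7–4.
Model S1 vs Concept 1: 3 for Model S1, 8 for Concept 1 — Concept 1 by 8–3.
Model U vs Concept 1: Model U wins 9–2.
Model S1 is beaten in every head-to-head and is the Condorcet loser.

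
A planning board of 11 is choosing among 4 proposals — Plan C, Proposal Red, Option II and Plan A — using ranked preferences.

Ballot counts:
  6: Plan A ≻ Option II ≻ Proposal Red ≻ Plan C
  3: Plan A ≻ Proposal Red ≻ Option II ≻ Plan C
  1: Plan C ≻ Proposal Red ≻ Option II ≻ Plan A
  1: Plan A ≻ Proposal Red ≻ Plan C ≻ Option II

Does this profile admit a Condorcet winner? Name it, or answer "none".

Check each pair by majority over 11 ballots:
Plan C–Proposal Red: Proposal Red 10–1.
Plan C vs Option II: Option II, 9–2.
Plan C–Plan A: Plan A 10–1.
Proposal Red vs Option II: Option II, 6–5.
Proposal Red vs Plan A: Plan A, 10–1.
Option II vs Plan A: Plan A, 10–1.
Plan A wins every pairwise contest, so Plan A is the Condorcet winner.

Plan A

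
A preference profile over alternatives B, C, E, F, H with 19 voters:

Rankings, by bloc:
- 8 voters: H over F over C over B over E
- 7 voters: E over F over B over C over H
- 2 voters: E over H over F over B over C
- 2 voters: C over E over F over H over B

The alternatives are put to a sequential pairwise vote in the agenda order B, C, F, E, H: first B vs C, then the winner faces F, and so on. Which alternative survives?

E

Round 1: B vs C — 9–10, C advances.
Round 2: C vs F — 2–17, F advances.
Round 3: F vs E — 8–11, E advances.
Round 4: E vs H — 11–8, E advances.
The agenda winner is E.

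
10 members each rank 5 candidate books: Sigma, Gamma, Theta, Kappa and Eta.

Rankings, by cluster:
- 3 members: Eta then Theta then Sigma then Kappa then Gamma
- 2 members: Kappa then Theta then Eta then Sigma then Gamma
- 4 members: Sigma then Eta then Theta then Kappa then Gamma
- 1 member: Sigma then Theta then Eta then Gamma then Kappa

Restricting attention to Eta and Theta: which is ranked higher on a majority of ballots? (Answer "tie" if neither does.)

Ballots ranking Eta above Theta: 3 + 4 = 7.
Ballots ranking Theta above Eta: 10 − 7 = 3.
Eta wins the head-to-head 7–3.

Eta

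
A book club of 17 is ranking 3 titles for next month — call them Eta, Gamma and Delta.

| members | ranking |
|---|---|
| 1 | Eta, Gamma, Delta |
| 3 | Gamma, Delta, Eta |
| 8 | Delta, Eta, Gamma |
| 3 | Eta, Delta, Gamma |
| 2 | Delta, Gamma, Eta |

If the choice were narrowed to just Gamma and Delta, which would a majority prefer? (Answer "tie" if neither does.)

Ballots ranking Gamma above Delta: 1 + 3 = 4.
Ballots ranking Delta above Gamma: 17 − 4 = 13.
Delta wins the head-to-head 13–4.

Delta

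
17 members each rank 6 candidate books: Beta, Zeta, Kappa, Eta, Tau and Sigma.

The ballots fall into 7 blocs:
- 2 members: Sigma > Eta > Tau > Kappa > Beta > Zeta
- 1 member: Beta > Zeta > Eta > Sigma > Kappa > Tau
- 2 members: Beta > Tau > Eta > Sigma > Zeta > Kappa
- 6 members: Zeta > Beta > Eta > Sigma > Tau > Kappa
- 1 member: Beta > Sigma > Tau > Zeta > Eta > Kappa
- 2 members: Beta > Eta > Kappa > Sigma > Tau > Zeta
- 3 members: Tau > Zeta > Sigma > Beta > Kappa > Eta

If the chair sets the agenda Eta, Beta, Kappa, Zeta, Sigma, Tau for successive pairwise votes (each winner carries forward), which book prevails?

Tau

Round 1: Eta vs Beta — 2–15, Beta advances.
Round 2: Beta vs Kappa — 15–2, Beta advances.
Round 3: Beta vs Zeta — 8–9, Zeta advances.
Round 4: Zeta vs Sigma — 10–7, Zeta advances.
Round 5: Zeta vs Tau — 7–10, Tau advances.
The agenda winner is Tau.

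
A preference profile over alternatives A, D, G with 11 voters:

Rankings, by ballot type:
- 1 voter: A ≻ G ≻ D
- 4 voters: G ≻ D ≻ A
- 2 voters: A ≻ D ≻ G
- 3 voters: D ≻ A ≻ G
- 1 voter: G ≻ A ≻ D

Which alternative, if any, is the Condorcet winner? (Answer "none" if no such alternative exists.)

none

Pairwise majorities:
A vs D: A is ranked higher on 1+2+1 = 4 ballots, D on 7. D wins 7–4.
A vs G: A, 6–5.
D vs G: D is ranked higher on 2+3 = 5 ballots, G on 6. G wins 6–5.
Every alternative loses at least once (A loses to D; D loses to G; G loses to A). The majority relation contains the cycle A beats G beats D beats A, so there is no Condorcet winner.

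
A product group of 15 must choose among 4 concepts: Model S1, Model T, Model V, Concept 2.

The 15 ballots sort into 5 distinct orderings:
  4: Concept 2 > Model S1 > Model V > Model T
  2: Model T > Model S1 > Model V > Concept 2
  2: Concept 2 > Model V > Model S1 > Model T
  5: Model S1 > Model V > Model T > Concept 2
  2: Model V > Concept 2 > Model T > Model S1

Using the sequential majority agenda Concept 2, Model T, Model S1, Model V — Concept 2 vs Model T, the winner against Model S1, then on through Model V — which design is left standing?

Model V

Round 1: Concept 2 vs Model T — 8–7, Concept 2 advances.
Round 2: Concept 2 vs Model S1 — 8–7, Concept 2 advances.
Round 3: Concept 2 vs Model V — 6–9, Model V advances.
Model V survives the agenda.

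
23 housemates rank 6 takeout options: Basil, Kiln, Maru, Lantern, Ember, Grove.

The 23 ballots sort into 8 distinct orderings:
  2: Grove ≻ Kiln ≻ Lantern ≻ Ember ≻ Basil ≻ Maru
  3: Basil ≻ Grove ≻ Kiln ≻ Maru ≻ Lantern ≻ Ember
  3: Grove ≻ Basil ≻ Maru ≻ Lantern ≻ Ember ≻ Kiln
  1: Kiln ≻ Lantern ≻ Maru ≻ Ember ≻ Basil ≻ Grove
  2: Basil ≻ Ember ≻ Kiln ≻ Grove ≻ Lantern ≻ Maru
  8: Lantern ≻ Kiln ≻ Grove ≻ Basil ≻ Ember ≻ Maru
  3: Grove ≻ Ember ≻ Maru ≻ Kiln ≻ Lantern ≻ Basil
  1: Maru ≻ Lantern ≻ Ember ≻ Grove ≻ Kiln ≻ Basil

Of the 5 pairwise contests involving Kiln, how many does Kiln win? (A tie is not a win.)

Kiln against each rival (23 friends):
Kiln vs Basil: 2+1+8+3+1 = 15 for Kiln, 8 for Basil — Kiln by 15–8.
Kiln–Maru: Kiln 16–7.
Kiln vs Lantern: 2+3+1+2+3 = 11 for Kiln, 12 for Lantern — Lantern by 12–11.
Kiln vs Ember: 2+3+1+8 = 14 for Kiln, 9 for Ember — Kiln by 14–9.
Kiln vs Grove: 11 to 12, Grove.
Kiln beats Basil, Maru, Ember; loses to Lantern, Grove — 3 pairwise wins.

3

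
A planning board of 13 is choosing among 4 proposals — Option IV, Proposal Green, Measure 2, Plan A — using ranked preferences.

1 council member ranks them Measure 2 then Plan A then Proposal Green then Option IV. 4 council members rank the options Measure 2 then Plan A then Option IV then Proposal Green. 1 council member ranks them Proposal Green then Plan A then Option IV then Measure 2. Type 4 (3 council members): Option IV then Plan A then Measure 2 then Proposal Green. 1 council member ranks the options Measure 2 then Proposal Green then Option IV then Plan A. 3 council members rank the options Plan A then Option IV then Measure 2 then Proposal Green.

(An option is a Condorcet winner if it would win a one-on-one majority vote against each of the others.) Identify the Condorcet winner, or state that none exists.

Plan A

Head-to-head results (13 council members):
Option IV–Proposal Green: Option IV 10–3.
Option IV vs Measure 2: 1+3+3 = 7 for Option IV, 6 for Measure 2 — Option IV by 7–6.
Option IV vs Plan A: Option IV preferred on 3+1 = 4 ballots; Plan A wins 9–4.
Proposal Green vs Measure 2: 1 to 12, Measure 2.
Proposal Green vs Plan A: 2 to 11, Plan A.
Measure 2 vs Plan A: Plan A wins 7–6.
Plan A wins every pairwise contest, so Plan A is the Condorcet winner.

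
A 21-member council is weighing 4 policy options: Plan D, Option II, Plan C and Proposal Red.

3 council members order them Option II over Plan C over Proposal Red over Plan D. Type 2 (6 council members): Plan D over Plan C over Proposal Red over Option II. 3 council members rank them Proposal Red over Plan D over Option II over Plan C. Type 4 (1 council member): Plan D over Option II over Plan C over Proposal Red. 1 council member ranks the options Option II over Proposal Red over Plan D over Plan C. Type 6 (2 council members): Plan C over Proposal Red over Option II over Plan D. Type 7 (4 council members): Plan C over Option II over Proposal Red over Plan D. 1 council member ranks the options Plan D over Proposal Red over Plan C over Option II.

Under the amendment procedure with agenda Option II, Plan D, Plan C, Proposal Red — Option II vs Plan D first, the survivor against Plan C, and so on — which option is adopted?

Proposal Red

Round 1: Option II vs Plan D — 10–11, Plan D advances.
Round 2: Plan D vs Plan C — 12–9, Plan D advances.
Round 3: Plan D vs Proposal Red — 8–13, Proposal Red advances.
The agenda winner is Proposal Red.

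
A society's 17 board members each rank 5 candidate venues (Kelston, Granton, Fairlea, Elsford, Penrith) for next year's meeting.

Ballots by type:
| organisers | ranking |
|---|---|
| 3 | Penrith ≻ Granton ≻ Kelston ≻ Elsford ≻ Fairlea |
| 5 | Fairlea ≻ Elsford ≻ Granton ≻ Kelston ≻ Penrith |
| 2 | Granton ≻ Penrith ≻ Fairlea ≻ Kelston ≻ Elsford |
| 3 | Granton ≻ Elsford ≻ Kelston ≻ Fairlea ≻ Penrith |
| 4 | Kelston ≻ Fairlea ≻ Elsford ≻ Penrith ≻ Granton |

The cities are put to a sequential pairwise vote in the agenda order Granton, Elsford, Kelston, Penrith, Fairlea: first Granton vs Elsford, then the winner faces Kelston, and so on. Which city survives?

Kelston

Round 1: Granton vs Elsford — 8–9, Elsford advances.
Round 2: Elsford vs Kelston — 8–9, Kelston advances.
Round 3: Kelston vs Penrith — 12–5, Kelston advances.
Round 4: Kelston vs Fairlea — 10–7, Kelston advances.
Kelston survives the agenda.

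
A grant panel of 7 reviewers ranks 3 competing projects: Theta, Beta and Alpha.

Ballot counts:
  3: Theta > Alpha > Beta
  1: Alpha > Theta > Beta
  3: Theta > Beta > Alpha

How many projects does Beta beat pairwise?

0

Beta against each rival (7 reviewers):
Beta vs Theta: 0 to 7, Theta.
Beta vs Alpha: Beta preferred on 3 ballots; Alpha wins 4–3.
Beta beats no one; loses to Theta, Alpha — 0 pairwise wins.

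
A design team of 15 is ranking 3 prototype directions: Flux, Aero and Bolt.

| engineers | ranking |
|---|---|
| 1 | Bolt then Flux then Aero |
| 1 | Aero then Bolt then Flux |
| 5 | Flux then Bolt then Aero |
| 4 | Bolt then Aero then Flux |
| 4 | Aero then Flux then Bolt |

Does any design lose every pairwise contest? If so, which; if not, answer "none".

none

Pairwise majorities:
Flux vs Aero: Aero wins 9–6.
Flux vs Bolt: Flux is ranked higher on 5+4 = 9 ballots, Bolt on 6. Flux wins 9–6.
Aero vs Bolt: 1+4 = 5 for Aero, 10 for Bolt — Bolt by 10–5.
Each design has at least one pairwise win (Flux beats Bolt; Aero beats Flux; Bolt beats Aero) — no Condorcet loser.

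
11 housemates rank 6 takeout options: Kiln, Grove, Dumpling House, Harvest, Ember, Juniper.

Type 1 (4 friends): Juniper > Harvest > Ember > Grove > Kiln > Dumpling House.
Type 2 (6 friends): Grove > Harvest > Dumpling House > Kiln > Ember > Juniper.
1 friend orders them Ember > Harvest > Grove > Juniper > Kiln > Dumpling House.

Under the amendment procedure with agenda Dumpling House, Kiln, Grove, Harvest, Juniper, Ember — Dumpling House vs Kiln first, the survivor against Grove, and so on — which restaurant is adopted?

Grove

Round 1: Dumpling House vs Kiln — 6–5, Dumpling House advances.
Round 2: Dumpling House vs Grove — 0–11, Grove advances.
Round 3: Grove vs Harvest — 6–5, Grove advances.
Round 4: Grove vs Juniper — 7–4, Grove advances.
Round 5: Grove vs Ember — 6–5, Grove advances.
The agenda winner is Grove.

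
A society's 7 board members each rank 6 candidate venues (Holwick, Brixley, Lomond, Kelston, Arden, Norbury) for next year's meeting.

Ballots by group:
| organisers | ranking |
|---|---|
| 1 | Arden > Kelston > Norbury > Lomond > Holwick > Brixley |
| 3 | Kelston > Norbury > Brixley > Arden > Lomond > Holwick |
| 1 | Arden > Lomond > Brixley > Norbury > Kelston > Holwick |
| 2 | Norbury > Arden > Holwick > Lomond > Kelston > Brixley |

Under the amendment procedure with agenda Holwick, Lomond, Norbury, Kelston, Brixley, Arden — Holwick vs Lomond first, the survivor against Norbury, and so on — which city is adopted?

Arden

Round 1: Holwick vs Lomond — 2–5, Lomond advances.
Round 2: Lomond vs Norbury — 1–6, Norbury advances.
Round 3: Norbury vs Kelston — 3–4, Kelston advances.
Round 4: Kelston vs Brixley — 6–1, Kelston advances.
Round 5: Kelston vs Arden — 3–4, Arden advances.
The agenda winner is Arden.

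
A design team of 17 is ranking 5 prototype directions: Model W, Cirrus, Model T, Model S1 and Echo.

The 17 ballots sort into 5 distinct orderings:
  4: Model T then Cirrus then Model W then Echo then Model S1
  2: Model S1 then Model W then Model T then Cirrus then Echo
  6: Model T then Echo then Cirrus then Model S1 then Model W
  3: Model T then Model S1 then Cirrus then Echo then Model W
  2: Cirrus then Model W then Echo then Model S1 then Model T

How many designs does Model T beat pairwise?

Model T against each rival (17 engineers):
Model T vs Model W: 4+6+3 = 13 for Model T, 4 for Model W — Model T by 13–4.
Model T–Cirrus: Model T 15–2.
Model T vs Model S1: Model T is ranked higher on 4+6+3 = 13 ballots, Model S1 on 4. Model T wins 13–4.
Model T vs Echo: 4+2+6+3 = 15 for Model T, 2 for Echo — Model T by 15–2.
Model T beats Model W, Cirrus, Model S1, Echo — 4 pairwise wins.

4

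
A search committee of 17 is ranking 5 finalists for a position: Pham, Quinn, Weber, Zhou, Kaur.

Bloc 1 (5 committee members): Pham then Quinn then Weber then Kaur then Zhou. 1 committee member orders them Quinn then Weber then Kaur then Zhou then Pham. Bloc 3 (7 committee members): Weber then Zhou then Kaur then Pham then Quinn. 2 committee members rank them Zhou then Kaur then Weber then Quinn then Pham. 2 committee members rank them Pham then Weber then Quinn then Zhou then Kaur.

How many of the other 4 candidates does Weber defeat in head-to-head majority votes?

Weber against each rival (17 committee members):
Weber vs Pham: 1+7+2 = 10 for Weber, 7 for Pham — Weber by 10–7.
Weber vs Quinn: Weber is ranked higher on 7+2+2 = 11 ballots, Quinn on 6. Weber wins 11–6.
Weber–Zhou: Weber 15–2.
Weber vs Kaur: 5+1+7+2 = 15 for Weber, 2 for Kaur — Weber by 15–2.
Weber beats Pham, Quinn, Zhou, Kaur — 4 pairwise wins.

4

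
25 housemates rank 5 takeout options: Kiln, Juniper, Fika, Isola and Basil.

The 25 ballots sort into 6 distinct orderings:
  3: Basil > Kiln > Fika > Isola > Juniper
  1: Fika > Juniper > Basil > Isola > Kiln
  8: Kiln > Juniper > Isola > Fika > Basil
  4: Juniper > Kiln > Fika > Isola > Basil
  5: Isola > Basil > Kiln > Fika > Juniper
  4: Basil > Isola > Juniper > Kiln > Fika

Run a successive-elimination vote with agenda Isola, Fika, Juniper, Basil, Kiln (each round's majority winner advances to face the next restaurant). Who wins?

Round 1: Isola vs Fika — 17–8, Isola advances.
Round 2: Isola vs Juniper — 12–13, Juniper advances.
Round 3: Juniper vs Basil — 13–12, Juniper advances.
Round 4: Juniper vs Kiln — 9–16, Kiln advances.
The agenda winner is Kiln.

Kiln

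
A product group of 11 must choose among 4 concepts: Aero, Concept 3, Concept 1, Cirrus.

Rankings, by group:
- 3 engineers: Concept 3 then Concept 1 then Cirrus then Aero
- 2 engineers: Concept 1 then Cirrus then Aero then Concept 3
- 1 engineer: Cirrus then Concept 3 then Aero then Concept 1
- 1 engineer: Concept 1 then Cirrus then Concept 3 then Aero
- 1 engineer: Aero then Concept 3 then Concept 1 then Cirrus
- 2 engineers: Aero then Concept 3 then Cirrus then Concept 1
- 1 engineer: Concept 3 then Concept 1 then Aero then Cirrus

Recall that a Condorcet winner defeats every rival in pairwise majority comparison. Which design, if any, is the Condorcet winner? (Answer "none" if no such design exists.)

Pairwise majorities:
Aero vs Concept 3: Concept 3, 6–5.
Aero–Concept 1: Concept 1 7–4.
Aero vs Cirrus: Cirrus wins 7–4.
Concept 3 vs Concept 1: Concept 3 is ranked higher on 3+1+1+2+1 = 8 ballots, Concept 1 on 3. Concept 3 wins 8–3.
Concept 3 vs Cirrus: Concept 3, 7–4.
Concept 1 vs Cirrus: Concept 1 is ranked higher on 3+2+1+1+1 = 8 ballots, Cirrus on 3. Concept 1 wins 8–3.
Concept 3 wins every pairwise contest, so Concept 3 is the Condorcet winner.

Concept 3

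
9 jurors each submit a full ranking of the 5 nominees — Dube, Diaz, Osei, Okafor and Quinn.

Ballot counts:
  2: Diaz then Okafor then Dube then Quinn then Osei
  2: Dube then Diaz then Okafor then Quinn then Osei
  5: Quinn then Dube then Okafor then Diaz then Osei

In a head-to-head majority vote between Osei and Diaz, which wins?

Diaz

No ballot ranks Osei above Diaz: 0.
Ballots ranking Diaz above Osei: 9 − 0 = 9.
Diaz wins the head-to-head 9–0.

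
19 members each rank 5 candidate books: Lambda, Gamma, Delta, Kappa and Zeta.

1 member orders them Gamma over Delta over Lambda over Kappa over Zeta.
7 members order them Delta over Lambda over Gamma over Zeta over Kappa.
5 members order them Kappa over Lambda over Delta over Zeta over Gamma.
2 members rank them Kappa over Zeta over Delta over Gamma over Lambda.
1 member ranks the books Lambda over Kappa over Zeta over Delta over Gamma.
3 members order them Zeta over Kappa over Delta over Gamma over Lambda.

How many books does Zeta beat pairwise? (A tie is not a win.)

Zeta against each rival (19 members):
Zeta vs Lambda: Zeta is ranked higher on 2+3 = 5 ballots, Lambda on 14. Lambda wins 14–5.
Zeta–Gamma: Zeta 11–8.
Zeta vs Delta: Delta wins 13–6.
Zeta vs Kappa: Zeta, 10–9.
Zeta beats Gamma, Kappa; loses to Lambda, Delta — 2 pairwise wins.

2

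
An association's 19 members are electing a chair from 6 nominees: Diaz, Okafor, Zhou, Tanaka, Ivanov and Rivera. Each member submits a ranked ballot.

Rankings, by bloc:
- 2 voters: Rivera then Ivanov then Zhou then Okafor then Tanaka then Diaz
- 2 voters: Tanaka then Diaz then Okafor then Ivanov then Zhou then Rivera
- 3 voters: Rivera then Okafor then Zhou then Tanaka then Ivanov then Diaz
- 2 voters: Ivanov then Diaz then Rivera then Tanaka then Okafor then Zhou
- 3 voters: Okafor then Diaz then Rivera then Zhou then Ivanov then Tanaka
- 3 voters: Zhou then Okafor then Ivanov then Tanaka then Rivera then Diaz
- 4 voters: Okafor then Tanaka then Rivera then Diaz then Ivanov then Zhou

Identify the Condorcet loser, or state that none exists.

none

Head-to-head results (19 voters):
Diaz vs Okafor: Diaz is ranked higher on 2+2 = 4 ballots, Okafor on 15. Okafor wins 15–4.
Diaz vs Zhou: Diaz is ranked higher on 2+2+3+4 = 11 ballots, Zhou on 8. Diaz wins 11–8.
Diaz vs Tanaka: Tanaka, 14–5.
Diaz vs Ivanov: Diaz preferred on 2+3+4 = 9 ballots; Ivanov wins 10–9.
Diaz vs Rivera: 2+2+3 = 7 for Diaz, 12 for Rivera — Rivera by 12–7.
Okafor vs Zhou: 14 to 5, Okafor.
Okafor vs Tanaka: Okafor preferred on 2+3+3+3+4 = 15 ballots; Okafor wins 15–4.
Okafor vs Ivanov: Okafor preferred on 2+3+3+3+4 = 15 ballots; Okafor wins 15–4.
Okafor vs Rivera: Okafor preferred on 2+3+3+4 = 12 ballots; Okafor wins 12–7.
Zhou vs Tanaka: Zhou wins 11–8.
Zhou vs Ivanov: Ivanov, 10–9.
Zhou vs Rivera: Rivera, 14–5.
Tanaka–Ivanov: Ivanov 10–9.
Tanaka vs Rivera: Rivera, 10–9.
Ivanov–Rivera: Rivera 12–7.
No candidate is winless: Diaz beats Zhou; Okafor beats Diaz; Zhou beats Tanaka; Tanaka beats Diaz; Ivanov beats Diaz; Rivera beats Diaz. There is no Condorcet loser.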